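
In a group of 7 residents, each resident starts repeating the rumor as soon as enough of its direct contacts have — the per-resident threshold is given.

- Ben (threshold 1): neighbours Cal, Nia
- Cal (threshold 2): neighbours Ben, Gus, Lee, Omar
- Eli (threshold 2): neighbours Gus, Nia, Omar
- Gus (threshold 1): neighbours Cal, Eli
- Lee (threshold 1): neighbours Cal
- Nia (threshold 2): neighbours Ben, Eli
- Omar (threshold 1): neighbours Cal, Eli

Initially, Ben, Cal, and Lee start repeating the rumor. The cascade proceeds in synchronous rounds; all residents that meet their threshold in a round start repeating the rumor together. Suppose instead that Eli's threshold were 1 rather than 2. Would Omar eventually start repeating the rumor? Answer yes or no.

yes

With Eli's threshold at 1:
Round 1 — Ben, Cal, Lee start repeating the rumor (initial).
Round 2 — checking thresholds:
  Gus: 1 of 2 neighbours ≥ 1, starts repeating the rumor.
  Nia: 1 of 2 neighbours < 2, holds.
  Omar: 1 of 2 neighbours ≥ 1, starts repeating the rumor.
Round 3 — checking thresholds:
  Eli: 2 of 3 neighbours ≥ 1, starts repeating the rumor.
  Nia: 1 of 2 neighbours < 2, holds.
Round 4 — checking thresholds:
  Nia: 2 of 2 neighbours ≥ 2, starts repeating the rumor.
Round 5 — no new spreads; cascade stops.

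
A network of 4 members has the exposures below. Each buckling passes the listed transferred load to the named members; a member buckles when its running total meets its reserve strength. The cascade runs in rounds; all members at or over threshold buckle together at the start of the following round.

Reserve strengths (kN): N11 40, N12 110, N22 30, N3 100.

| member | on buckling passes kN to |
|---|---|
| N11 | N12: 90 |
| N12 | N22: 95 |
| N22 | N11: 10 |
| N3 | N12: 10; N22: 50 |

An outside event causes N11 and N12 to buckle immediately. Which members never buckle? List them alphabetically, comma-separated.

N3

Round 1 — N11, N12 buckle (initial).
  N22: +95 → 95 ≥ 30
Round 2 — N22 buckles.
No further bucklings.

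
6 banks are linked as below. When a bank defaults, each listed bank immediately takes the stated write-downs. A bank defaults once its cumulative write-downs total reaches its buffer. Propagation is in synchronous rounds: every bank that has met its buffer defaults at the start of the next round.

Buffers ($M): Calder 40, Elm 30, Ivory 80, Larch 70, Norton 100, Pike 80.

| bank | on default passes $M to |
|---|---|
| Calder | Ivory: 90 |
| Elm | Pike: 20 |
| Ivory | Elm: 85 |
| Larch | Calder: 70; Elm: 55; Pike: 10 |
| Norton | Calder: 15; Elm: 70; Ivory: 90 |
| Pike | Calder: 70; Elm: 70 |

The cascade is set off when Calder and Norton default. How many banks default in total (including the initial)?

Round 1 — Calder, Norton default (initial).
  Elm: +70 → 70 ≥ 30
  Ivory: +90+90 → 180 ≥ 80
Round 2 — Elm, Ivory default.
  Pike: +20 → 20 < 80
No further defaults.

4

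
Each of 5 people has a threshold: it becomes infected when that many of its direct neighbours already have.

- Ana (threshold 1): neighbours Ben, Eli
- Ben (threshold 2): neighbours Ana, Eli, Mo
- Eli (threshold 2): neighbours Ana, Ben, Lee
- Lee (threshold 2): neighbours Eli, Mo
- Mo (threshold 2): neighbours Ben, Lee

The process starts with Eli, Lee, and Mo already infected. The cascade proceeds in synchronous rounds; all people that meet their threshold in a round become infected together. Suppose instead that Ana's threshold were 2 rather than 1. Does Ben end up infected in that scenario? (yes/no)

yes

With Ana's threshold at 2:
Round 1 — Eli, Lee, Mo become infected (initial).
Round 2 — checking thresholds:
  Ana: 1 of 2 neighbours < 2, below threshold.
  Ben: 2 of 3 neighbours ≥ 2, becomes infected.
Round 3 — checking thresholds:
  Ana: 2 of 2 neighbours ≥ 2, becomes infected.
Round 4 — no new infections; cascade stops.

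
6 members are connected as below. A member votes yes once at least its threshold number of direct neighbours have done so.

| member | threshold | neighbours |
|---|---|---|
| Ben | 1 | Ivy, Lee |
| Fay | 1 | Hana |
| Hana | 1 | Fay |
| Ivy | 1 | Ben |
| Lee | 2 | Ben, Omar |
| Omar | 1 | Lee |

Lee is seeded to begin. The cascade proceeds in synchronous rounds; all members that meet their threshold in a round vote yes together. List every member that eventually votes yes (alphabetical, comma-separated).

Round 1 — Lee votes yes (initial).
Round 2 — checking thresholds:
  Ben: 1 of 2 neighbours ≥ 1, votes yes.
  Omar: 1 of 1 neighbours ≥ 1, votes yes.
Round 3 — checking thresholds:
  Ivy: 1 of 1 neighbours ≥ 1, votes yes.
Round 4 — no new yes votes; cascade stops.

Ben, Ivy, Lee, Omar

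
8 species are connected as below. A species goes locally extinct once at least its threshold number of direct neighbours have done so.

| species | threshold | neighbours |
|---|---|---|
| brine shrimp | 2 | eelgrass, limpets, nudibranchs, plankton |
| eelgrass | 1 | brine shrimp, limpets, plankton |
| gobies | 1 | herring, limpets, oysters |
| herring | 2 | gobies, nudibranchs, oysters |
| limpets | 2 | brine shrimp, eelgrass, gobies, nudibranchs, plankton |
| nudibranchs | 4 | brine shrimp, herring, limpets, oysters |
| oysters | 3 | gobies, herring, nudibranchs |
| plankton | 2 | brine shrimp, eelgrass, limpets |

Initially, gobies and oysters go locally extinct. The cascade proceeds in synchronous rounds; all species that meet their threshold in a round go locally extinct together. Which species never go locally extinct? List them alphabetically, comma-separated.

brine shrimp, eelgrass, limpets, nudibranchs, plankton

Round 1 — gobies, oysters go locally extinct (initial).
Round 2 — checking thresholds:
  herring: 2 of 3 neighbours ≥ 2, goes locally extinct.
  limpets: 1 of 5 neighbours < 2, not yet.
  nudibranchs: 1 of 4 neighbours < 4, not yet.
Round 3 — no new extinctions; cascade stops.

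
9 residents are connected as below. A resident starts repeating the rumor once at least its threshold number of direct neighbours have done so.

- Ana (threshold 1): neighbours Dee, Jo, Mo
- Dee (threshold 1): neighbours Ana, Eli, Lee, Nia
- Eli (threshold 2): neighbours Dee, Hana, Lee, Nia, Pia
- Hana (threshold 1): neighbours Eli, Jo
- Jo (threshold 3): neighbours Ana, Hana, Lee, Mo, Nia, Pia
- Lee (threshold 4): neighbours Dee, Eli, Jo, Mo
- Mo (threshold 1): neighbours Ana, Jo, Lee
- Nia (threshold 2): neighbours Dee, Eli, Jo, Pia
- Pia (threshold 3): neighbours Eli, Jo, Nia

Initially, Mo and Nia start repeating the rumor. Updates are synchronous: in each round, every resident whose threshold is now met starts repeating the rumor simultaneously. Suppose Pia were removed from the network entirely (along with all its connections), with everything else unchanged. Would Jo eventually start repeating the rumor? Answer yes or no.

yes

With Pia removed:
Round 1 — Mo, Nia start repeating the rumor (initial).
Round 2 — checking thresholds:
  Ana: 1 of 3 neighbours ≥ 1, starts repeating the rumor.
  Dee: 1 of 4 neighbours ≥ 1, starts repeating the rumor.
  Eli: 1 of 4 neighbours < 2, holds.
  Jo: 2 of 5 neighbours < 3, holds.
  Lee: 1 of 4 neighbours < 4, holds.
Round 3 — checking thresholds:
  Eli: 2 of 4 neighbours ≥ 2, starts repeating the rumor.
  Jo: 3 of 5 neighbours ≥ 3, starts repeating the rumor.
  Lee: 2 of 4 neighbours < 4, holds.
Round 4 — checking thresholds:
  Hana: 2 of 2 neighbours ≥ 1, starts repeating the rumor.
  Lee: 4 of 4 neighbours ≥ 4, starts repeating the rumor.
Round 5 — no new spreads; cascade stops.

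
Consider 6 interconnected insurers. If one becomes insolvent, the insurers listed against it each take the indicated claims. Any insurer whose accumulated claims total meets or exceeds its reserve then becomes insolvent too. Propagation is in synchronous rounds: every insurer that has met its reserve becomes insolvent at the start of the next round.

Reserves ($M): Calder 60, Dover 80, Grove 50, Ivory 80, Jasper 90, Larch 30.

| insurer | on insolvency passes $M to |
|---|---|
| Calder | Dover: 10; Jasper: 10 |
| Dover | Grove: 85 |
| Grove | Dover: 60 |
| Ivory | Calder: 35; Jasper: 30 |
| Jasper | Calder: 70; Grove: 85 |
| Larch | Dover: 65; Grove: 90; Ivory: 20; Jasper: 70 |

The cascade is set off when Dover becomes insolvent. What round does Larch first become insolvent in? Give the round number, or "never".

never

Round 1 — Dover becomes insolvent (initial).
  Grove: +85 → 85 ≥ 50
Round 2 — Grove becomes insolvent.
No further insolvencies.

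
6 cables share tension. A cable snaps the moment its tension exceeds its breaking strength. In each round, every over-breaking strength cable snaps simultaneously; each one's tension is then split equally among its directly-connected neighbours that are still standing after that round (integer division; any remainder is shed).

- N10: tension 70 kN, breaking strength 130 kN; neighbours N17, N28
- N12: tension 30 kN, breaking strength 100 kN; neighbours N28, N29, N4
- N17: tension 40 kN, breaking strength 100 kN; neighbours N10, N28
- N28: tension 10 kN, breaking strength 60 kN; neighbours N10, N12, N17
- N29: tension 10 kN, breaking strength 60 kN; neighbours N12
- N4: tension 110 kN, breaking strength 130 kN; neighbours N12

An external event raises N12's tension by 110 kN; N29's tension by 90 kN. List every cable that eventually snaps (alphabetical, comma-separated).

Round 1 — N12 at 140 > 100; N29 at 100 > 60. N12, N29 snap.
  N12 sheds 140 kN to N28, N4: 70 each.
    N28: 10+70 = 80 > 60
    N4: 110+70 = 180 > 130
  N29 sheds 100 kN: no online neighbours, lost.
Round 2 — N28, N4 snap.
  N28 sheds 80 kN to N10, N17: 40 each.
    N10: 70+40 = 110 ≤ 130
    N17: 40+40 = 80 ≤ 100
  N4 sheds 180 kN: no online neighbours, lost.
No further breaks.

N12, N28, N29, N4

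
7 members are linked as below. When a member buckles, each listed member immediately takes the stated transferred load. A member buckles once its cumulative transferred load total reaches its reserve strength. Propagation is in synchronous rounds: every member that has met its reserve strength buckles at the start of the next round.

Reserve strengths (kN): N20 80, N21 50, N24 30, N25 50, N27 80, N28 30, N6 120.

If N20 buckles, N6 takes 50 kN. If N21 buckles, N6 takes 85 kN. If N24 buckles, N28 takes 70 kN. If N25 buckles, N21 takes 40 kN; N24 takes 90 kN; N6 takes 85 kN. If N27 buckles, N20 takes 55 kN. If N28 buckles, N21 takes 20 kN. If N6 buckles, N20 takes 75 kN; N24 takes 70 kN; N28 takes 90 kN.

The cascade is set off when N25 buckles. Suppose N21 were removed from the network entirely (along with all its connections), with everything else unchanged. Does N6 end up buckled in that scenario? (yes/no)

no

With N21 removed:
Round 1 — N25 buckles (initial).
  N24: +90 → 90 ≥ 30
  N6: +85 → 85 < 120
Round 2 — N24 buckles.
  N28: +70 → 70 ≥ 30
Round 3 — N28 buckles.
No further bucklings.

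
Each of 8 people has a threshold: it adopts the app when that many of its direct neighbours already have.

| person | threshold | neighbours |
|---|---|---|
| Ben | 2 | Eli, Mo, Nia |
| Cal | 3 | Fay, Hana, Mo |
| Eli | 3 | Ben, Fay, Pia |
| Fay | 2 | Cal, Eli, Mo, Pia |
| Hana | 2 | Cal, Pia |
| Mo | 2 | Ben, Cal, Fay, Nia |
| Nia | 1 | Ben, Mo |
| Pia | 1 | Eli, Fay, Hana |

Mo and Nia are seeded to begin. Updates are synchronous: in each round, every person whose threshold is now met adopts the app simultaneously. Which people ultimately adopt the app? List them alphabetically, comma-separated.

Round 1 — Mo, Nia adopt the app (initial).
Round 2 — checking thresholds:
  Ben: 2 of 3 neighbours ≥ 2, adopts the app.
  Cal: 1 of 3 neighbours < 3, below threshold.
  Fay: 1 of 4 neighbours < 2, below threshold.
Round 3 — no new adoptions; cascade stops.

Ben, Mo, Nia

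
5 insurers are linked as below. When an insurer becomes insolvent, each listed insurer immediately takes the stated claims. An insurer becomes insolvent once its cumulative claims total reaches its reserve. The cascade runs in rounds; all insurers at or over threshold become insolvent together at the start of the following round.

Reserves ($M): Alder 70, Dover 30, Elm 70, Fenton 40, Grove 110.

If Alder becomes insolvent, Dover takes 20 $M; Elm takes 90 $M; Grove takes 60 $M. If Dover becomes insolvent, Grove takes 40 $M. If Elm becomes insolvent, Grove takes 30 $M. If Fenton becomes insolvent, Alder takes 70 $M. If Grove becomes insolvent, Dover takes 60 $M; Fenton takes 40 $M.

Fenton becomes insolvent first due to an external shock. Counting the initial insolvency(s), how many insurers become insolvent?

3

Round 1 — Fenton becomes insolvent (initial).
  Alder: +70 → 70 ≥ 70
Round 2 — Alder becomes insolvent.
  Dover: +20 → 20 < 30
  Elm: +90 → 90 ≥ 70
  Grove: +60 → 60 < 110
Round 3 — Elm becomes insolvent.
  Grove: +30 → 90 < 110
No further insolvencies.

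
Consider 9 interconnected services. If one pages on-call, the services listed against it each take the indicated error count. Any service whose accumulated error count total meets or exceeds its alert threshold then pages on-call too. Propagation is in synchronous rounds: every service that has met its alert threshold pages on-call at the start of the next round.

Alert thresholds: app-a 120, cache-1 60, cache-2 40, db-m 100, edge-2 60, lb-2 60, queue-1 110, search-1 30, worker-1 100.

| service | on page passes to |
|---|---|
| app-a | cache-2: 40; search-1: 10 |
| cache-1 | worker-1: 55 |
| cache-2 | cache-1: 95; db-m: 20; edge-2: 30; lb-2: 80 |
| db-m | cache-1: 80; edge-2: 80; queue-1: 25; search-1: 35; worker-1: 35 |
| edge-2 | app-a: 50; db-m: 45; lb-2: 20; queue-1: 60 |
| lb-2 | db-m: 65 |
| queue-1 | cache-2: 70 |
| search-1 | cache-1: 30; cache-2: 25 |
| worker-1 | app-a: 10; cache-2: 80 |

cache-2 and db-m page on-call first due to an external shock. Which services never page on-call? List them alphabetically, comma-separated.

app-a, queue-1, worker-1

Round 1 — cache-2, db-m page on-call (initial).
  cache-1: +95+80 → 175 ≥ 60
  edge-2: +30+80 → 110 ≥ 60
  lb-2: +80 → 80 ≥ 60
  queue-1: +25 → 25 < 110
  search-1: +35 → 35 ≥ 30
  worker-1: +35 → 35 < 100
Round 2 — cache-1, edge-2, lb-2, search-1 page on-call.
  app-a: +50 → 50 < 120
  queue-1: +60 → 85 < 110
  worker-1: +55 → 90 < 100
No further pages.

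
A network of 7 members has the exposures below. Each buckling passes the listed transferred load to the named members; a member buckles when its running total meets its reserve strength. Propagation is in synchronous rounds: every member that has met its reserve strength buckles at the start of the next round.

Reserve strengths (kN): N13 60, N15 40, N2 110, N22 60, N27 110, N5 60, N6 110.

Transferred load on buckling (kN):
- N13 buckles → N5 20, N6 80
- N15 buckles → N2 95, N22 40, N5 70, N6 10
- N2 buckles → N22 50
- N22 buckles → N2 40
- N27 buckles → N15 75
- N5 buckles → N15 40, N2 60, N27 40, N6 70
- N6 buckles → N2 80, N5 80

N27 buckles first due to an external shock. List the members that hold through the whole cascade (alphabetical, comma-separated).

Round 1 — N27 buckles (initial).
  N15: +75 → 75 ≥ 40
Round 2 — N15 buckles.
  N2: +95 → 95 < 110
  N22: +40 → 40 < 60
  N5: +70 → 70 ≥ 60
  N6: +10 → 10 < 110
Round 3 — N5 buckles.
  N2: +60 → 155 ≥ 110
  N6: +70 → 80 < 110
Round 4 — N2 buckles.
  N22: +50 → 90 ≥ 60
Round 5 — N22 buckles.
No further bucklings.

N13, N6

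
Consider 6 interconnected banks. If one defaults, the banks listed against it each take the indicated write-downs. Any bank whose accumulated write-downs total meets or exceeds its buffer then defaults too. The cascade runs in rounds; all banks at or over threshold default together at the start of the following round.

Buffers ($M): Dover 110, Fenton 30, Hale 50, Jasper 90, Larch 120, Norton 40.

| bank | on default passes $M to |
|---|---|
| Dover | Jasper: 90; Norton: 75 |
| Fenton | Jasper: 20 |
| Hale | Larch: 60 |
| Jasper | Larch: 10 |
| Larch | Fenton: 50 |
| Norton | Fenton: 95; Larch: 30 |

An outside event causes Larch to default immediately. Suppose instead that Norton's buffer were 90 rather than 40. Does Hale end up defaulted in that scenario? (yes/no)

With Norton's buffer at 90:
Round 1 — Larch defaults (initial).
  Fenton: +50 → 50 ≥ 30
Round 2 — Fenton defaults.
  Jasper: +20 → 20 < 90
No further defaults.

no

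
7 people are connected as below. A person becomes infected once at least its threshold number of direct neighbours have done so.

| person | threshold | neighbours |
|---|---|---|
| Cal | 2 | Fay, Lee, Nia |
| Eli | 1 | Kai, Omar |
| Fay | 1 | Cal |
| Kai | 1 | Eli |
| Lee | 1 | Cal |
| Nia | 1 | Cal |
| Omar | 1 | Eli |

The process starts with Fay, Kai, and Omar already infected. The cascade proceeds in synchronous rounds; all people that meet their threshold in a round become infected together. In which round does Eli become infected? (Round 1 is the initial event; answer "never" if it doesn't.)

2

Round 1 — Fay, Kai, Omar become infected (initial).
Round 2 — checking thresholds:
  Cal: 1 of 3 neighbours < 2, below threshold.
  Eli: 2 of 2 neighbours ≥ 1, becomes infected.
Round 3 — no new infections; cascade stops.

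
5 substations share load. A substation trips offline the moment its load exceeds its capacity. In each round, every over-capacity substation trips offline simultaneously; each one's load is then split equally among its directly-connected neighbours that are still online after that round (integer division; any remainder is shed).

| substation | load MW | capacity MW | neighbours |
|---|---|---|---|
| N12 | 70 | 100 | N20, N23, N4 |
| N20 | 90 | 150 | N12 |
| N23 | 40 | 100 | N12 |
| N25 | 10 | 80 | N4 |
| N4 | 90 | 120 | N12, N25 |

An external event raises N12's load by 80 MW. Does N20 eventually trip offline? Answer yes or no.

Round 1 — N12 at 150 > 100. N12 trips offline.
  N12 sheds 150 MW to N20, N23, N4: 50 each.
    N20: 90+50 = 140 ≤ 150
    N23: 40+50 = 90 ≤ 100
    N4: 90+50 = 140 > 120
Round 2 — N4 trips offline.
  N4 sheds 140 MW to N25: 140 each.
    N25: 10+140 = 150 > 80
Round 3 — N25 trips offline.
  N25 sheds 150 MW: no online neighbours, lost.
No further trips.

no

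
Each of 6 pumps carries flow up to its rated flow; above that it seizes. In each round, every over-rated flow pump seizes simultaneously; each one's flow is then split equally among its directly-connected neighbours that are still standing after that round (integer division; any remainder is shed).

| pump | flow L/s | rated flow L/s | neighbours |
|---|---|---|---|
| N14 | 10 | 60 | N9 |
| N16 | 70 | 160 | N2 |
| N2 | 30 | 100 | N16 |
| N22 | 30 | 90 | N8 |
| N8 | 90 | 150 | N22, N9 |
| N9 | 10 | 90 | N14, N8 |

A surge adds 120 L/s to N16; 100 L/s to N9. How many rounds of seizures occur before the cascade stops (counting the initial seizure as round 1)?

2

Round 1 — N16 at 190 > 160; N9 at 110 > 90. N16, N9 seize.
  N16 sheds 190 L/s to N2: 190 each.
    N2: 30+190 = 220 > 100
  N9 sheds 110 L/s to N14, N8: 55 each.
    N14: 10+55 = 65 > 60
    N8: 90+55 = 145 ≤ 150
Round 2 — N14, N2 seize.
  N14 sheds 65 L/s: no online neighbours, lost.
  N2 sheds 220 L/s: no online neighbours, lost.
No further seizures.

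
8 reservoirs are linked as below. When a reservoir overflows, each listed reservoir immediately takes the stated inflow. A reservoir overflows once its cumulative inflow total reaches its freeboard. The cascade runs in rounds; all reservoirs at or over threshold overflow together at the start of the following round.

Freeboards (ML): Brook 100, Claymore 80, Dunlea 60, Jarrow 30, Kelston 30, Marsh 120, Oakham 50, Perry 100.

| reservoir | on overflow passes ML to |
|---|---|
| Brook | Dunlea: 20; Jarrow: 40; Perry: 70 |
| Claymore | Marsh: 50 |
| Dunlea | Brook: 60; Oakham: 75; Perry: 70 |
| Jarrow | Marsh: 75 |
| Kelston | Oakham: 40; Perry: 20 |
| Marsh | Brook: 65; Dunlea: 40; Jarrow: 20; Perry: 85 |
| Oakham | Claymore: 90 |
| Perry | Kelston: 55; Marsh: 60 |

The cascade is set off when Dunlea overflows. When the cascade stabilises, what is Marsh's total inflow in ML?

50

Round 1 — Dunlea overflows (initial).
  Brook: +60 → 60 < 100
  Oakham: +75 → 75 ≥ 50
  Perry: +70 → 70 < 100
Round 2 — Oakham overflows.
  Claymore: +90 → 90 ≥ 80
Round 3 — Claymore overflows.
  Marsh: +50 → 50 < 120
No further overflows.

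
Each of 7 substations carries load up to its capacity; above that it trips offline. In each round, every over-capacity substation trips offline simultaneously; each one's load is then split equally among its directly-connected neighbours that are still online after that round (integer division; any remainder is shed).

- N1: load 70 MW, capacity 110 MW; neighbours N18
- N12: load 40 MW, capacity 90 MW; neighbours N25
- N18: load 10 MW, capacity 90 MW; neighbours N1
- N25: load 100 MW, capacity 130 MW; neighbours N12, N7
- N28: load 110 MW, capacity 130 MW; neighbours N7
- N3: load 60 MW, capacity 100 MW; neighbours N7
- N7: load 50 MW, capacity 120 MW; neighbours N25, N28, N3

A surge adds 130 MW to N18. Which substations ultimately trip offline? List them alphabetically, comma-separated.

Round 1 — N18 at 140 > 90. N18 trips offline.
  N18 sheds 140 MW to N1: 140 each.
    N1: 70+140 = 210 > 110
Round 2 — N1 trips offline.
  N1 sheds 210 MW: no online neighbours, lost.
No further trips.

N1, N18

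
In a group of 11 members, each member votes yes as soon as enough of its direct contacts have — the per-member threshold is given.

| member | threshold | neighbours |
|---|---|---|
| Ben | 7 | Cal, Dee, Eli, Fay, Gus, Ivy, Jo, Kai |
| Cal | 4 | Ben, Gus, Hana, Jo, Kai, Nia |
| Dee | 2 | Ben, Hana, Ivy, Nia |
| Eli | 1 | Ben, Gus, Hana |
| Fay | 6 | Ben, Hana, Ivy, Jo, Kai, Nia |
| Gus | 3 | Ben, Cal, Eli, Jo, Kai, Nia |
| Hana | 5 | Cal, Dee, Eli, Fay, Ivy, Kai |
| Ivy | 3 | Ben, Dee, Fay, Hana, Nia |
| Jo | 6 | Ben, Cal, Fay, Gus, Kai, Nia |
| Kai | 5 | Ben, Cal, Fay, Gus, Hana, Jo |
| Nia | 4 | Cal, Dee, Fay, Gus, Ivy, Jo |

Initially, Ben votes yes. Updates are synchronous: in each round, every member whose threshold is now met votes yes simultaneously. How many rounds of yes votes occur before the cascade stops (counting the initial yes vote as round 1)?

2

Round 1 — Ben votes yes (initial).
Round 2 — checking thresholds:
  Cal: 1 of 6 neighbours < 4, not yet.
  Dee: 1 of 4 neighbours < 2, not yet.
  Eli: 1 of 3 neighbours ≥ 1, votes yes.
  Fay: 1 of 6 neighbours < 6, not yet.
  Gus: 1 of 6 neighbours < 3, not yet.
  Ivy: 1 of 5 neighbours < 3, not yet.
  Jo: 1 of 6 neighbours < 6, not yet.
  Kai: 1 of 6 neighbours < 5, not yet.
Round 3 — no new yes votes; cascade stops.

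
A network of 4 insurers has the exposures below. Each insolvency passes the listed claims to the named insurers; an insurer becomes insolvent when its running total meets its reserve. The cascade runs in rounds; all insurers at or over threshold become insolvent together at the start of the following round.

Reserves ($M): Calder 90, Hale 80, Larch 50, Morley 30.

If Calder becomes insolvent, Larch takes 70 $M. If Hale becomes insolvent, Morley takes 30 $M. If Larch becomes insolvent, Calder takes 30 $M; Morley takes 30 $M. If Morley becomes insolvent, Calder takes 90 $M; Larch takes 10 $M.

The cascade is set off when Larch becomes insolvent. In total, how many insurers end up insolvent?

Round 1 — Larch becomes insolvent (initial).
  Calder: +30 → 30 < 90
  Morley: +30 → 30 ≥ 30
Round 2 — Morley becomes insolvent.
  Calder: +90 → 120 ≥ 90
Round 3 — Calder becomes insolvent.
No further insolvencies.

3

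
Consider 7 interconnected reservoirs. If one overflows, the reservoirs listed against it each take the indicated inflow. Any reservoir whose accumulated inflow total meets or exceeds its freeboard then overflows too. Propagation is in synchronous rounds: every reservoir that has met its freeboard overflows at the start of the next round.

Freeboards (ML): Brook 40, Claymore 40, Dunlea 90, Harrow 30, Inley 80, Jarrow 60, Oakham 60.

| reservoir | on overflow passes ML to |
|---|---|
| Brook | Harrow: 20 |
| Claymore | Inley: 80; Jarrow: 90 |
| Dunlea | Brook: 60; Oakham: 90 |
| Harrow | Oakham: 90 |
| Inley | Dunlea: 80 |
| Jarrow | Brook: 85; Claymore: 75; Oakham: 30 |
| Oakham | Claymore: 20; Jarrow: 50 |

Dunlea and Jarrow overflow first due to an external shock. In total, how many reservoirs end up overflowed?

6

Round 1 — Dunlea, Jarrow overflow (initial).
  Brook: +60+85 → 145 ≥ 40
  Claymore: +75 → 75 ≥ 40
  Oakham: +90+30 → 120 ≥ 60
Round 2 — Brook, Claymore, Oakham overflow.
  Harrow: +20 → 20 < 30
  Inley: +80 → 80 ≥ 80
Round 3 — Inley overflows.
No further overflows.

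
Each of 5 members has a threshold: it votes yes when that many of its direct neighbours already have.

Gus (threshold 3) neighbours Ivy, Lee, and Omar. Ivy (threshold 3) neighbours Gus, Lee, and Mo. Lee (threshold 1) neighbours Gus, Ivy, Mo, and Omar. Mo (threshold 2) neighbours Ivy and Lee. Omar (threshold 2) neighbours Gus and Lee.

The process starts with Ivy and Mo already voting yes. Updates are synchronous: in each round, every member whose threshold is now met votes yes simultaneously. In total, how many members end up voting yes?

3

Round 1 — Ivy, Mo vote yes (initial).
Round 2 — checking thresholds:
  Gus: 1 of 3 neighbours < 3, not yet.
  Lee: 2 of 4 neighbours ≥ 1, votes yes.
Round 3 — no new yes votes; cascade stops.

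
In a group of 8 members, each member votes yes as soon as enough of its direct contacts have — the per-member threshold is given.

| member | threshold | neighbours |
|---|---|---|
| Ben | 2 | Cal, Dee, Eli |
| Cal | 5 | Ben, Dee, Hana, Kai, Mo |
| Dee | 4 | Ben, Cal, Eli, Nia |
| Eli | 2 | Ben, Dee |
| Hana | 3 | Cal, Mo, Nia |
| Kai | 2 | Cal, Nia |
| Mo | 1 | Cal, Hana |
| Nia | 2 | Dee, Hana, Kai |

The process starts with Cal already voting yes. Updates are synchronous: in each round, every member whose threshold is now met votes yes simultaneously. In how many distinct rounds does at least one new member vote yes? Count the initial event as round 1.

2

Round 1 — Cal votes yes (initial).
Round 2 — checking thresholds:
  Ben: 1 of 3 neighbours < 2, not yet.
  Dee: 1 of 4 neighbours < 4, not yet.
  Hana: 1 of 3 neighbours < 3, not yet.
  Kai: 1 of 2 neighbours < 2, not yet.
  Mo: 1 of 2 neighbours ≥ 1, votes yes.
Round 3 — no new yes votes; cascade stops.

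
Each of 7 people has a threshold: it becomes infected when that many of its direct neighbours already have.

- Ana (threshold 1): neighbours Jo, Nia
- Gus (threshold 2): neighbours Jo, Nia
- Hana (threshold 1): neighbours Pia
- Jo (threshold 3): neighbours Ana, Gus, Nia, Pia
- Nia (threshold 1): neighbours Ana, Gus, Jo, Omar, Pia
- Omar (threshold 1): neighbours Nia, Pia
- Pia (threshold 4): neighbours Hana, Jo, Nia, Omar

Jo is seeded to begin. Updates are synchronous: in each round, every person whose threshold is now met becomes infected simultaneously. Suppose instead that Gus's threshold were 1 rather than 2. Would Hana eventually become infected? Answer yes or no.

no

With Gus's threshold at 1:
Round 1 — Jo becomes infected (initial).
Round 2 — checking thresholds:
  Ana: 1 of 2 neighbours ≥ 1, becomes infected.
  Gus: 1 of 2 neighbours ≥ 1, becomes infected.
  Nia: 1 of 5 neighbours ≥ 1, becomes infected.
  Pia: 1 of 4 neighbours < 4, holds.
Round 3 — checking thresholds:
  Omar: 1 of 2 neighbours ≥ 1, becomes infected.
  Pia: 2 of 4 neighbours < 4, holds.
Round 4 — no new infections; cascade stops.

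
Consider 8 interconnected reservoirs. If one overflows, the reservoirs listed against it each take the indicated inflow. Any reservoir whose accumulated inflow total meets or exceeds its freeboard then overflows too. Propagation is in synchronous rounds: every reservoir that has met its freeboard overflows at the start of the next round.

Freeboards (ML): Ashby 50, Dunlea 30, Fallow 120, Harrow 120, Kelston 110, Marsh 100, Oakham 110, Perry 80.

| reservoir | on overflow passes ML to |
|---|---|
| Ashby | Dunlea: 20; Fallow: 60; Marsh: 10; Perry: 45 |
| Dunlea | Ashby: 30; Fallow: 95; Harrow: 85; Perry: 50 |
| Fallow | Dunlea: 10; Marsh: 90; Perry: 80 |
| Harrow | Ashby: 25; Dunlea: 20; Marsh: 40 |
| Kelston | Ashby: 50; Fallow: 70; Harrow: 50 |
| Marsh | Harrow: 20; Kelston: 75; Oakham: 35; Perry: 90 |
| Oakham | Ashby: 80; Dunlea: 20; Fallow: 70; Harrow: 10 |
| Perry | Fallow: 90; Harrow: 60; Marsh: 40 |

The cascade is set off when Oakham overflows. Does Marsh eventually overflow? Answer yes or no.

Round 1 — Oakham overflows (initial).
  Ashby: +80 → 80 ≥ 50
  Dunlea: +20 → 20 < 30
  Fallow: +70 → 70 < 120
  Harrow: +10 → 10 < 120
Round 2 — Ashby overflows.
  Dunlea: +20 → 40 ≥ 30
  Fallow: +60 → 130 ≥ 120
  Marsh: +10 → 10 < 100
  Perry: +45 → 45 < 80
Round 3 — Dunlea, Fallow overflow.
  Harrow: +85 → 95 < 120
  Marsh: +90 → 100 ≥ 100
  Perry: +50+80 → 175 ≥ 80
Round 4 — Marsh, Perry overflow.
  Harrow: +20+60 → 175 ≥ 120
  Kelston: +75 → 75 < 110
Round 5 — Harrow overflows.
No further overflows.

yes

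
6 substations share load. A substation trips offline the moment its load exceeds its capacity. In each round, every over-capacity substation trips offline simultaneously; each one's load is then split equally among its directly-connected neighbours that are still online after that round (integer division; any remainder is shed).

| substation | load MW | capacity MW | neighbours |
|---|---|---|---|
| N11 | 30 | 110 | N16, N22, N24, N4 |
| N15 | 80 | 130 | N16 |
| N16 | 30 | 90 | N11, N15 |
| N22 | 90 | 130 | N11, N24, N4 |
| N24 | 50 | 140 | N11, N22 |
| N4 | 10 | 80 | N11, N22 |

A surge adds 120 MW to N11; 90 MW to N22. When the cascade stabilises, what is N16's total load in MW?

Round 1 — N11 at 150 > 110; N22 at 180 > 130. N11, N22 trip offline.
  N11 sheds 150 MW to N16, N24, N4: 50 each.
    N16: 30+50 = 80 ≤ 90
    N24: 50+50 = 100 ≤ 140
    N4: 10+50 = 60 ≤ 80
  N22 sheds 180 MW to N24, N4: 90 each.
    N24: 100+90 = 190 > 140
    N4: 60+90 = 150 > 80
Round 2 — N24, N4 trip offline.
  N24 sheds 190 MW: no online neighbours, lost.
  N4 sheds 150 MW: no online neighbours, lost.
No further trips.

80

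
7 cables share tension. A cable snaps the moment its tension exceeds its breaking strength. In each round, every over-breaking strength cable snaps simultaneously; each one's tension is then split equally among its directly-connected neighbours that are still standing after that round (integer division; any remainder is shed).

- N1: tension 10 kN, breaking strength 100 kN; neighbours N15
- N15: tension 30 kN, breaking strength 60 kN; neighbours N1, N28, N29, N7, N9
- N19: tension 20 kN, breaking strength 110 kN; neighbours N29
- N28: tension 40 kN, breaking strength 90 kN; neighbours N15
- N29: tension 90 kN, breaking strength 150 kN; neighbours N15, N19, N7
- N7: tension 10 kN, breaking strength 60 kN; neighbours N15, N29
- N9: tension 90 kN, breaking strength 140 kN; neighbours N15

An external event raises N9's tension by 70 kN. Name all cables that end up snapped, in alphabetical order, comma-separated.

Round 1 — N9 at 160 > 140. N9 snaps.
  N9 sheds 160 kN to N15: 160 each.
    N15: 30+160 = 190 > 60
Round 2 — N15 snaps.
  N15 sheds 190 kN to N1, N28, N29, N7: 47 each (2 lost).
    N1: 10+47 = 57 ≤ 100
    N28: 40+47 = 87 ≤ 90
    N29: 90+47 = 137 ≤ 150
    N7: 10+47 = 57 ≤ 60
No further breaks.

N15, N9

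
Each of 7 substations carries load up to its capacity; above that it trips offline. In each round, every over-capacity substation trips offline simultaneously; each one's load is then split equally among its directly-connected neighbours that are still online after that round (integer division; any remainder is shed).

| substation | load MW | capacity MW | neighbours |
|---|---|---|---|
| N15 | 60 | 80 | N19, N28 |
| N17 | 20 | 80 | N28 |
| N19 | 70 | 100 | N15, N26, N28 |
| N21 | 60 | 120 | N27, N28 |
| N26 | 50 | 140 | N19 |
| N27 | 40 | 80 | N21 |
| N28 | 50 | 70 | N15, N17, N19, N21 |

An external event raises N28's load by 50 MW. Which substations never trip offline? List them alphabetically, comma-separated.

N17, N21, N27

Round 1 — N28 at 100 > 70. N28 trips offline.
  N28 sheds 100 MW to N15, N17, N19, N21: 25 each.
    N15: 60+25 = 85 > 80
    N17: 20+25 = 45 ≤ 80
    N19: 70+25 = 95 ≤ 100
    N21: 60+25 = 85 ≤ 120
Round 2 — N15 trips offline.
  N15 sheds 85 MW to N19: 85 each.
    N19: 95+85 = 180 > 100
Round 3 — N19 trips offline.
  N19 sheds 180 MW to N26: 180 each.
    N26: 50+180 = 230 > 140
Round 4 — N26 trips offline.
  N26 sheds 230 MW: no online neighbours, lost.
No further trips.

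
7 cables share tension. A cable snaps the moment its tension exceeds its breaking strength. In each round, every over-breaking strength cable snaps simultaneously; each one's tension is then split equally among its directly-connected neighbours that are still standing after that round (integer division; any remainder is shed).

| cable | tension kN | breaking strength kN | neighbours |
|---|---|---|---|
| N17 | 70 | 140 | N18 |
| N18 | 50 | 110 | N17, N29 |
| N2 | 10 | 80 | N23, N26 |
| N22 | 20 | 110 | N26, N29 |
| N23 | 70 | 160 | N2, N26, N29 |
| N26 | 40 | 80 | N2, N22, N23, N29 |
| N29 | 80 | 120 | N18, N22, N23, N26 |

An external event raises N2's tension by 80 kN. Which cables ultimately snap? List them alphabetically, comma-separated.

N2, N26

Round 1 — N2 at 90 > 80. N2 snaps.
  N2 sheds 90 kN to N23, N26: 45 each.
    N23: 70+45 = 115 ≤ 160
    N26: 40+45 = 85 > 80
Round 2 — N26 snaps.
  N26 sheds 85 kN to N22, N23, N29: 28 each (1 lost).
    N22: 20+28 = 48 ≤ 110
    N23: 115+28 = 143 ≤ 160
    N29: 80+28 = 108 ≤ 120
No further breaks.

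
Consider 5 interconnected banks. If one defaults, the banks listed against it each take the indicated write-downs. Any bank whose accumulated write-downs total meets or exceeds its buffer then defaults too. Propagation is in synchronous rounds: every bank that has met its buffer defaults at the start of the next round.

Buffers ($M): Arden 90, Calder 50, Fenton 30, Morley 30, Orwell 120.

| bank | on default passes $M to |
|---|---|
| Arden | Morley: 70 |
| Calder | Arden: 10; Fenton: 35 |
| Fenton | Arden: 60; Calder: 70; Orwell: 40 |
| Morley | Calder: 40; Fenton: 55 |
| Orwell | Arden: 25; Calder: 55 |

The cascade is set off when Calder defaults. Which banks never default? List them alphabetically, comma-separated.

Arden, Morley, Orwell

Round 1 — Calder defaults (initial).
  Arden: +10 → 10 < 90
  Fenton: +35 → 35 ≥ 30
Round 2 — Fenton defaults.
  Arden: +60 → 70 < 90
  Orwell: +40 → 40 < 120
No further defaults.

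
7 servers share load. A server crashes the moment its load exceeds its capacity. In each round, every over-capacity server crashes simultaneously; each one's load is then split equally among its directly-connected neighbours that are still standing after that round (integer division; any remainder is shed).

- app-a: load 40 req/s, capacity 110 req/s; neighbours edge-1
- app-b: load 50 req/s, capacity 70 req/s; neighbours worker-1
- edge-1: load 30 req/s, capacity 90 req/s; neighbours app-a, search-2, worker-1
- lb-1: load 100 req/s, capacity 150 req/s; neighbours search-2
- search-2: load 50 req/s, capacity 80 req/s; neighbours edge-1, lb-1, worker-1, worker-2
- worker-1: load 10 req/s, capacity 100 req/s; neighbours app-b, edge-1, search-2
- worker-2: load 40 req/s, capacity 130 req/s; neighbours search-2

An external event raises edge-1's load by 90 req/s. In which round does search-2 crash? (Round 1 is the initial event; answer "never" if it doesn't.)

Round 1 — edge-1 at 120 > 90. edge-1 crashes.
  edge-1 sheds 120 req/s to app-a, search-2, worker-1: 40 each.
    app-a: 40+40 = 80 ≤ 110
    search-2: 50+40 = 90 > 80
    worker-1: 10+40 = 50 ≤ 100
Round 2 — search-2 crashes.
  search-2 sheds 90 req/s to lb-1, worker-1, worker-2: 30 each.
    lb-1: 100+30 = 130 ≤ 150
    worker-1: 50+30 = 80 ≤ 100
    worker-2: 40+30 = 70 ≤ 130
No further crashes.

2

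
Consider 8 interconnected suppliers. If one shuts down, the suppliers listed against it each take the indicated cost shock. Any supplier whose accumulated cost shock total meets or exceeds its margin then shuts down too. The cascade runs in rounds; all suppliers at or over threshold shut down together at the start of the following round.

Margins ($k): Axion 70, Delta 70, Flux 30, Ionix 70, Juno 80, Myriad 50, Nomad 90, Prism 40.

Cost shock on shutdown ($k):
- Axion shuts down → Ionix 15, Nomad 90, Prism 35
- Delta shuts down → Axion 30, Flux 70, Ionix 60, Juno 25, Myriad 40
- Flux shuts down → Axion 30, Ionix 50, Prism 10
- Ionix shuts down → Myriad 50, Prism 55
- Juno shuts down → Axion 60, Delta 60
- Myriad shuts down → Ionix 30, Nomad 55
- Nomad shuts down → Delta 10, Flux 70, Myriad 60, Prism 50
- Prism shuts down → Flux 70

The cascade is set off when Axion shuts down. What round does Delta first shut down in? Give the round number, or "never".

never

Round 1 — Axion shuts down (initial).
  Ionix: +15 → 15 < 70
  Nomad: +90 → 90 ≥ 90
  Prism: +35 → 35 < 40
Round 2 — Nomad shuts down.
  Delta: +10 → 10 < 70
  Flux: +70 → 70 ≥ 30
  Myriad: +60 → 60 ≥ 50
  Prism: +50 → 85 ≥ 40
Round 3 — Flux, Myriad, Prism shut down.
  Ionix: +50+30 → 95 ≥ 70
Round 4 — Ionix shuts down.
No further shutdowns.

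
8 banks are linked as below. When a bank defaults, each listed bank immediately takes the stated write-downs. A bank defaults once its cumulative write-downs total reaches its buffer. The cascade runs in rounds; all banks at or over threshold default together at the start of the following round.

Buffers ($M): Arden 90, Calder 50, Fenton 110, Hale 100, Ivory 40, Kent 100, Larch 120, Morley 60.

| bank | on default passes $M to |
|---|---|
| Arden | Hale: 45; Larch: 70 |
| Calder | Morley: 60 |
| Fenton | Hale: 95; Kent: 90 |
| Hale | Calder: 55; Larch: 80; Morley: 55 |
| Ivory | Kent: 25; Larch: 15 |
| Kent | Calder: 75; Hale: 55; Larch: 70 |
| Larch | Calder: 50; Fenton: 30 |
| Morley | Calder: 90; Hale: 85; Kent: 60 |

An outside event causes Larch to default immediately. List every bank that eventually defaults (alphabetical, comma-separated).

Calder, Larch, Morley

Round 1 — Larch defaults (initial).
  Calder: +50 → 50 ≥ 50
  Fenton: +30 → 30 < 110
Round 2 — Calder defaults.
  Morley: +60 → 60 ≥ 60
Round 3 — Morley defaults.
  Hale: +85 → 85 < 100
  Kent: +60 → 60 < 100
No further defaults.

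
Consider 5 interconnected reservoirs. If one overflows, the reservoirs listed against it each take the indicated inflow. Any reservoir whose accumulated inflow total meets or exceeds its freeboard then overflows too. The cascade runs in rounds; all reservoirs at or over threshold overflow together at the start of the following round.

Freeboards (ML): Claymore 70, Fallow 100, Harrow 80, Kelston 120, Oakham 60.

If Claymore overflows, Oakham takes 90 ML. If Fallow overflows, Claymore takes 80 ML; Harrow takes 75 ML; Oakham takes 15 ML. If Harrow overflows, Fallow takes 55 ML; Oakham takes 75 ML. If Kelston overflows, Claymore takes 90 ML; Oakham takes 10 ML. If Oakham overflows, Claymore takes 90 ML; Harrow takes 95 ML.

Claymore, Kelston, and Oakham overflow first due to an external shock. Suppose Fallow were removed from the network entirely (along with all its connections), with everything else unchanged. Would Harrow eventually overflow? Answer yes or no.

yes

With Fallow removed:
Round 1 — Claymore, Kelston, Oakham overflow (initial).
  Harrow: +95 → 95 ≥ 80
Round 2 — Harrow overflows.
No further overflows.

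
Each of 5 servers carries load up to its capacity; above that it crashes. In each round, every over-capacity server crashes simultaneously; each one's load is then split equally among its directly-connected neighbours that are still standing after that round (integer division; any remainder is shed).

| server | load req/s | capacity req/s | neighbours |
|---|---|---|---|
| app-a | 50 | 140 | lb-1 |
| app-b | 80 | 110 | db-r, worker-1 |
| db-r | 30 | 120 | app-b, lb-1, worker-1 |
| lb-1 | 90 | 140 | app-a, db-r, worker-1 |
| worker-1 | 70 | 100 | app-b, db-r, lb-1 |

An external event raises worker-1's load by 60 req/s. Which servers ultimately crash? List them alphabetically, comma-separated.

app-a, app-b, db-r, lb-1, worker-1

Round 1 — worker-1 at 130 > 100. worker-1 crashes.
  worker-1 sheds 130 req/s to app-b, db-r, lb-1: 43 each (1 lost).
    app-b: 80+43 = 123 > 110
    db-r: 30+43 = 73 ≤ 120
    lb-1: 90+43 = 133 ≤ 140
Round 2 — app-b crashes.
  app-b sheds 123 req/s to db-r: 123 each.
    db-r: 73+123 = 196 > 120
Round 3 — db-r crashes.
  db-r sheds 196 req/s to lb-1: 196 each.
    lb-1: 133+196 = 329 > 140
Round 4 — lb-1 crashes.
  lb-1 sheds 329 req/s to app-a: 329 each.
    app-a: 50+329 = 379 > 140
Round 5 — app-a crashes.
  app-a sheds 379 req/s: no online neighbours, lost.
No further crashes.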